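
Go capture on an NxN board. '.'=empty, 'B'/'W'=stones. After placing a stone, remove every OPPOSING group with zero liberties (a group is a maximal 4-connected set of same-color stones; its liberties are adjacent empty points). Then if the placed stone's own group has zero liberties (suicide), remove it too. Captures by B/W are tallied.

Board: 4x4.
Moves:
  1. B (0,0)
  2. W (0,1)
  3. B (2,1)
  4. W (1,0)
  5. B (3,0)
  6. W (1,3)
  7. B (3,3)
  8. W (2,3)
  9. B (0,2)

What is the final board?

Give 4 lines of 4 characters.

Answer: .WB.
W..W
.B.W
B..B

Derivation:
Move 1: B@(0,0) -> caps B=0 W=0
Move 2: W@(0,1) -> caps B=0 W=0
Move 3: B@(2,1) -> caps B=0 W=0
Move 4: W@(1,0) -> caps B=0 W=1
Move 5: B@(3,0) -> caps B=0 W=1
Move 6: W@(1,3) -> caps B=0 W=1
Move 7: B@(3,3) -> caps B=0 W=1
Move 8: W@(2,3) -> caps B=0 W=1
Move 9: B@(0,2) -> caps B=0 W=1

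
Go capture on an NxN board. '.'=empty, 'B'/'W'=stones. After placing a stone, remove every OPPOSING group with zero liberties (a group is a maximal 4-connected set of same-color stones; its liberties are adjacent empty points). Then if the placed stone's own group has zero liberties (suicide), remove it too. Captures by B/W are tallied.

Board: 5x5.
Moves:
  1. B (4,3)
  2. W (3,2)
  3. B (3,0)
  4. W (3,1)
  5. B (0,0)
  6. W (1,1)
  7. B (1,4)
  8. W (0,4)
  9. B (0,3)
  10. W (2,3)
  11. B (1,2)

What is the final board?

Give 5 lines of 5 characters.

Answer: B..B.
.WB.B
...W.
BWW..
...B.

Derivation:
Move 1: B@(4,3) -> caps B=0 W=0
Move 2: W@(3,2) -> caps B=0 W=0
Move 3: B@(3,0) -> caps B=0 W=0
Move 4: W@(3,1) -> caps B=0 W=0
Move 5: B@(0,0) -> caps B=0 W=0
Move 6: W@(1,1) -> caps B=0 W=0
Move 7: B@(1,4) -> caps B=0 W=0
Move 8: W@(0,4) -> caps B=0 W=0
Move 9: B@(0,3) -> caps B=1 W=0
Move 10: W@(2,3) -> caps B=1 W=0
Move 11: B@(1,2) -> caps B=1 W=0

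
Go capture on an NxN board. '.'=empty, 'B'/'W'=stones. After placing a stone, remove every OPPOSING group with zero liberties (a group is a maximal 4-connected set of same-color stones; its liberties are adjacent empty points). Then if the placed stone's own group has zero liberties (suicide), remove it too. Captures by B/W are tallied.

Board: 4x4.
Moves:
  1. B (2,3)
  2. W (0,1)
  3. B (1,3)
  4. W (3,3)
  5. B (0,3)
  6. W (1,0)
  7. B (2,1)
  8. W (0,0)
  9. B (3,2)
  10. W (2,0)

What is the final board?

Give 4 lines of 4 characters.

Move 1: B@(2,3) -> caps B=0 W=0
Move 2: W@(0,1) -> caps B=0 W=0
Move 3: B@(1,3) -> caps B=0 W=0
Move 4: W@(3,3) -> caps B=0 W=0
Move 5: B@(0,3) -> caps B=0 W=0
Move 6: W@(1,0) -> caps B=0 W=0
Move 7: B@(2,1) -> caps B=0 W=0
Move 8: W@(0,0) -> caps B=0 W=0
Move 9: B@(3,2) -> caps B=1 W=0
Move 10: W@(2,0) -> caps B=1 W=0

Answer: WW.B
W..B
WB.B
..B.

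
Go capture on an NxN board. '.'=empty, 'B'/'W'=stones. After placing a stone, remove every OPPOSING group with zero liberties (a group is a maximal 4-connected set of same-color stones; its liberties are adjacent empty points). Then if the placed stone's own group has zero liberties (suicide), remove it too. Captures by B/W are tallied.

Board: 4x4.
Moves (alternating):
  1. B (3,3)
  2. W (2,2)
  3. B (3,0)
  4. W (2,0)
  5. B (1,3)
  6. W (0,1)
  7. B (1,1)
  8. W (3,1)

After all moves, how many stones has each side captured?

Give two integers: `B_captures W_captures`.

Move 1: B@(3,3) -> caps B=0 W=0
Move 2: W@(2,2) -> caps B=0 W=0
Move 3: B@(3,0) -> caps B=0 W=0
Move 4: W@(2,0) -> caps B=0 W=0
Move 5: B@(1,3) -> caps B=0 W=0
Move 6: W@(0,1) -> caps B=0 W=0
Move 7: B@(1,1) -> caps B=0 W=0
Move 8: W@(3,1) -> caps B=0 W=1

Answer: 0 1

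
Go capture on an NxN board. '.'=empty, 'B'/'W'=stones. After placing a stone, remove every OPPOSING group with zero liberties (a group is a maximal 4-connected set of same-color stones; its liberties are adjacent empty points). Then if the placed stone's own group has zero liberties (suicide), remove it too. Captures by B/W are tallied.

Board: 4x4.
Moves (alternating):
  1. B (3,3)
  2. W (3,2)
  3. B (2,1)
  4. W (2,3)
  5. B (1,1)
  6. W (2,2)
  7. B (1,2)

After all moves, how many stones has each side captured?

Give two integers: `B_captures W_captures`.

Move 1: B@(3,3) -> caps B=0 W=0
Move 2: W@(3,2) -> caps B=0 W=0
Move 3: B@(2,1) -> caps B=0 W=0
Move 4: W@(2,3) -> caps B=0 W=1
Move 5: B@(1,1) -> caps B=0 W=1
Move 6: W@(2,2) -> caps B=0 W=1
Move 7: B@(1,2) -> caps B=0 W=1

Answer: 0 1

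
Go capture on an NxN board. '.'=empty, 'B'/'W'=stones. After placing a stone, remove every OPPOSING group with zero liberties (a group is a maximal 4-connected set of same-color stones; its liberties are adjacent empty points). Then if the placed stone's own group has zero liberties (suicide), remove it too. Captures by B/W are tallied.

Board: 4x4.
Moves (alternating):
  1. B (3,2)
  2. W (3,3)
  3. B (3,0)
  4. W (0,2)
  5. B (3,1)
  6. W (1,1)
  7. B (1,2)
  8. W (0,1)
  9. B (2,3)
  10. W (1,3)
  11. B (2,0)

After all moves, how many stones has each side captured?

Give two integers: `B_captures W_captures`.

Answer: 1 0

Derivation:
Move 1: B@(3,2) -> caps B=0 W=0
Move 2: W@(3,3) -> caps B=0 W=0
Move 3: B@(3,0) -> caps B=0 W=0
Move 4: W@(0,2) -> caps B=0 W=0
Move 5: B@(3,1) -> caps B=0 W=0
Move 6: W@(1,1) -> caps B=0 W=0
Move 7: B@(1,2) -> caps B=0 W=0
Move 8: W@(0,1) -> caps B=0 W=0
Move 9: B@(2,3) -> caps B=1 W=0
Move 10: W@(1,3) -> caps B=1 W=0
Move 11: B@(2,0) -> caps B=1 W=0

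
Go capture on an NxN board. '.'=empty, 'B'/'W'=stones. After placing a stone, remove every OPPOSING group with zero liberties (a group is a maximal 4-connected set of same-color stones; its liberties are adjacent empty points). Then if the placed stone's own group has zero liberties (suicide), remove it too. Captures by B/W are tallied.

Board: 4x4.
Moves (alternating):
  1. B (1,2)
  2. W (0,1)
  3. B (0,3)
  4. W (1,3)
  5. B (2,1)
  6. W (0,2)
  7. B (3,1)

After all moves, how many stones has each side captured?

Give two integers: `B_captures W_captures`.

Move 1: B@(1,2) -> caps B=0 W=0
Move 2: W@(0,1) -> caps B=0 W=0
Move 3: B@(0,3) -> caps B=0 W=0
Move 4: W@(1,3) -> caps B=0 W=0
Move 5: B@(2,1) -> caps B=0 W=0
Move 6: W@(0,2) -> caps B=0 W=1
Move 7: B@(3,1) -> caps B=0 W=1

Answer: 0 1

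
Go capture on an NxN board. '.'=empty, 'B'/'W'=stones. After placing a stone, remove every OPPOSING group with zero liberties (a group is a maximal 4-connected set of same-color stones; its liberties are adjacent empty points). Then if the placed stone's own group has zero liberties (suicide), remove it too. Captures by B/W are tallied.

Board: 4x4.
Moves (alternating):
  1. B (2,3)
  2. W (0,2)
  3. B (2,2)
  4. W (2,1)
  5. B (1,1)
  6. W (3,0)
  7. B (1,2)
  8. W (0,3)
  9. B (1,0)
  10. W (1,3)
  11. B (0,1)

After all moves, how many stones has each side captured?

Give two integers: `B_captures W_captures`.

Move 1: B@(2,3) -> caps B=0 W=0
Move 2: W@(0,2) -> caps B=0 W=0
Move 3: B@(2,2) -> caps B=0 W=0
Move 4: W@(2,1) -> caps B=0 W=0
Move 5: B@(1,1) -> caps B=0 W=0
Move 6: W@(3,0) -> caps B=0 W=0
Move 7: B@(1,2) -> caps B=0 W=0
Move 8: W@(0,3) -> caps B=0 W=0
Move 9: B@(1,0) -> caps B=0 W=0
Move 10: W@(1,3) -> caps B=0 W=0
Move 11: B@(0,1) -> caps B=3 W=0

Answer: 3 0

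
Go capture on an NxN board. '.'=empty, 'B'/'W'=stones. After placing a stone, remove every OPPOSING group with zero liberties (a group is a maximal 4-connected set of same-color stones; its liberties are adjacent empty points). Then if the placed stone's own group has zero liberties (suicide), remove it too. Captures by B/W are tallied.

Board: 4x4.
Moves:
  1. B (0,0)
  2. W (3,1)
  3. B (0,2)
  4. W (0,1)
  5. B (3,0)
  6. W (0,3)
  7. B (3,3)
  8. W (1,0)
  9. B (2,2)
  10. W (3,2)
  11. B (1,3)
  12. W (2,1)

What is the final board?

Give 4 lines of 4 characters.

Answer: .WB.
W..B
.WB.
BWWB

Derivation:
Move 1: B@(0,0) -> caps B=0 W=0
Move 2: W@(3,1) -> caps B=0 W=0
Move 3: B@(0,2) -> caps B=0 W=0
Move 4: W@(0,1) -> caps B=0 W=0
Move 5: B@(3,0) -> caps B=0 W=0
Move 6: W@(0,3) -> caps B=0 W=0
Move 7: B@(3,3) -> caps B=0 W=0
Move 8: W@(1,0) -> caps B=0 W=1
Move 9: B@(2,2) -> caps B=0 W=1
Move 10: W@(3,2) -> caps B=0 W=1
Move 11: B@(1,3) -> caps B=1 W=1
Move 12: W@(2,1) -> caps B=1 W=1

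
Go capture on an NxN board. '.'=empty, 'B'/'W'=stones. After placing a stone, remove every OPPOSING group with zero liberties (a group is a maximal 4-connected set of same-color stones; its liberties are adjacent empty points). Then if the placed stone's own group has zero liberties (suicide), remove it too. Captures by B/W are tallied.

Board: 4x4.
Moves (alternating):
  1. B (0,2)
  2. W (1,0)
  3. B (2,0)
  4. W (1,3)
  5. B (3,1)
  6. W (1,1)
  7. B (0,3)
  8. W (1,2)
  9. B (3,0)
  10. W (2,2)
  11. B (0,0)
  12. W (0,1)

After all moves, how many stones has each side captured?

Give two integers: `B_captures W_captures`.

Move 1: B@(0,2) -> caps B=0 W=0
Move 2: W@(1,0) -> caps B=0 W=0
Move 3: B@(2,0) -> caps B=0 W=0
Move 4: W@(1,3) -> caps B=0 W=0
Move 5: B@(3,1) -> caps B=0 W=0
Move 6: W@(1,1) -> caps B=0 W=0
Move 7: B@(0,3) -> caps B=0 W=0
Move 8: W@(1,2) -> caps B=0 W=0
Move 9: B@(3,0) -> caps B=0 W=0
Move 10: W@(2,2) -> caps B=0 W=0
Move 11: B@(0,0) -> caps B=0 W=0
Move 12: W@(0,1) -> caps B=0 W=3

Answer: 0 3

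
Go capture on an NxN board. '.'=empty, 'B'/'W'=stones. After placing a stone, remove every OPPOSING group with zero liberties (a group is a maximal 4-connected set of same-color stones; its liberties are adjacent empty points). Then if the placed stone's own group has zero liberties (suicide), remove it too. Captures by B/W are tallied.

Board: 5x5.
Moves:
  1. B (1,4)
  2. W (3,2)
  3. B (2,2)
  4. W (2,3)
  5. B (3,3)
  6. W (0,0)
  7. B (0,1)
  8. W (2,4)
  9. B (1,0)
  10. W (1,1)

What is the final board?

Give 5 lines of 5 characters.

Move 1: B@(1,4) -> caps B=0 W=0
Move 2: W@(3,2) -> caps B=0 W=0
Move 3: B@(2,2) -> caps B=0 W=0
Move 4: W@(2,3) -> caps B=0 W=0
Move 5: B@(3,3) -> caps B=0 W=0
Move 6: W@(0,0) -> caps B=0 W=0
Move 7: B@(0,1) -> caps B=0 W=0
Move 8: W@(2,4) -> caps B=0 W=0
Move 9: B@(1,0) -> caps B=1 W=0
Move 10: W@(1,1) -> caps B=1 W=0

Answer: .B...
BW..B
..BWW
..WB.
.....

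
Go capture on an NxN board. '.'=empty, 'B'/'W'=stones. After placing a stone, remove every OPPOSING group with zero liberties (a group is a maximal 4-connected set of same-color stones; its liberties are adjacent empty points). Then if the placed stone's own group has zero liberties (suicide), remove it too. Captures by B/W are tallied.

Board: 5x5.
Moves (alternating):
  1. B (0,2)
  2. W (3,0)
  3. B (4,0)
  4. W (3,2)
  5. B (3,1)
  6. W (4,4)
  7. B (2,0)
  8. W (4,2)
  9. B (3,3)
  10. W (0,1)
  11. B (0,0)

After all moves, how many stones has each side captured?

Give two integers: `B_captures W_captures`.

Answer: 1 0

Derivation:
Move 1: B@(0,2) -> caps B=0 W=0
Move 2: W@(3,0) -> caps B=0 W=0
Move 3: B@(4,0) -> caps B=0 W=0
Move 4: W@(3,2) -> caps B=0 W=0
Move 5: B@(3,1) -> caps B=0 W=0
Move 6: W@(4,4) -> caps B=0 W=0
Move 7: B@(2,0) -> caps B=1 W=0
Move 8: W@(4,2) -> caps B=1 W=0
Move 9: B@(3,3) -> caps B=1 W=0
Move 10: W@(0,1) -> caps B=1 W=0
Move 11: B@(0,0) -> caps B=1 W=0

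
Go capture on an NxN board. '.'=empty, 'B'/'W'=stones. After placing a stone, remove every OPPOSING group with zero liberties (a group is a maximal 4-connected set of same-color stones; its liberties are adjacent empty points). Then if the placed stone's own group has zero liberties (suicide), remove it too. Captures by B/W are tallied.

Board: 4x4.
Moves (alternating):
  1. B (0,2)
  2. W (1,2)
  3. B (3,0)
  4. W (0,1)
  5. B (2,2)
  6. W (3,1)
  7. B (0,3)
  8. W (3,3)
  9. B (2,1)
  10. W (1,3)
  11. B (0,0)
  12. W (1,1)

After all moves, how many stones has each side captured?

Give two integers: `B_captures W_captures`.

Move 1: B@(0,2) -> caps B=0 W=0
Move 2: W@(1,2) -> caps B=0 W=0
Move 3: B@(3,0) -> caps B=0 W=0
Move 4: W@(0,1) -> caps B=0 W=0
Move 5: B@(2,2) -> caps B=0 W=0
Move 6: W@(3,1) -> caps B=0 W=0
Move 7: B@(0,3) -> caps B=0 W=0
Move 8: W@(3,3) -> caps B=0 W=0
Move 9: B@(2,1) -> caps B=0 W=0
Move 10: W@(1,3) -> caps B=0 W=2
Move 11: B@(0,0) -> caps B=0 W=2
Move 12: W@(1,1) -> caps B=0 W=2

Answer: 0 2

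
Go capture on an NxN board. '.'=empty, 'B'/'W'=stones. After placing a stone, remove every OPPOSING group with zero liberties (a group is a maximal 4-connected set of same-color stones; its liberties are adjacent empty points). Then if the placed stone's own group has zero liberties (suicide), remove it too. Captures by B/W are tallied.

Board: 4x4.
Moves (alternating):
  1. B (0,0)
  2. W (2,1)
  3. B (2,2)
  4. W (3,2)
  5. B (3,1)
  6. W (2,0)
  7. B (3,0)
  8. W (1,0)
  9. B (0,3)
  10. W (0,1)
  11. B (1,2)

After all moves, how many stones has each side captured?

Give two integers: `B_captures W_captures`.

Move 1: B@(0,0) -> caps B=0 W=0
Move 2: W@(2,1) -> caps B=0 W=0
Move 3: B@(2,2) -> caps B=0 W=0
Move 4: W@(3,2) -> caps B=0 W=0
Move 5: B@(3,1) -> caps B=0 W=0
Move 6: W@(2,0) -> caps B=0 W=0
Move 7: B@(3,0) -> caps B=0 W=0
Move 8: W@(1,0) -> caps B=0 W=0
Move 9: B@(0,3) -> caps B=0 W=0
Move 10: W@(0,1) -> caps B=0 W=1
Move 11: B@(1,2) -> caps B=0 W=1

Answer: 0 1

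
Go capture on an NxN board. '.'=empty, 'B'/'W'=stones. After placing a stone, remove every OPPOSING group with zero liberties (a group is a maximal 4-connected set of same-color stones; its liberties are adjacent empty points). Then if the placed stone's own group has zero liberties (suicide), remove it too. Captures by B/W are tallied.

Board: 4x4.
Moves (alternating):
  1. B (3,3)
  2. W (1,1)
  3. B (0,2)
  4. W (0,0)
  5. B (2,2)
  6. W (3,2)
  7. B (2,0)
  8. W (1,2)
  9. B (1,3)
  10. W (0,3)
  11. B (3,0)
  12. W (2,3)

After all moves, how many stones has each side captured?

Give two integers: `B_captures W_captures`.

Answer: 0 1

Derivation:
Move 1: B@(3,3) -> caps B=0 W=0
Move 2: W@(1,1) -> caps B=0 W=0
Move 3: B@(0,2) -> caps B=0 W=0
Move 4: W@(0,0) -> caps B=0 W=0
Move 5: B@(2,2) -> caps B=0 W=0
Move 6: W@(3,2) -> caps B=0 W=0
Move 7: B@(2,0) -> caps B=0 W=0
Move 8: W@(1,2) -> caps B=0 W=0
Move 9: B@(1,3) -> caps B=0 W=0
Move 10: W@(0,3) -> caps B=0 W=0
Move 11: B@(3,0) -> caps B=0 W=0
Move 12: W@(2,3) -> caps B=0 W=1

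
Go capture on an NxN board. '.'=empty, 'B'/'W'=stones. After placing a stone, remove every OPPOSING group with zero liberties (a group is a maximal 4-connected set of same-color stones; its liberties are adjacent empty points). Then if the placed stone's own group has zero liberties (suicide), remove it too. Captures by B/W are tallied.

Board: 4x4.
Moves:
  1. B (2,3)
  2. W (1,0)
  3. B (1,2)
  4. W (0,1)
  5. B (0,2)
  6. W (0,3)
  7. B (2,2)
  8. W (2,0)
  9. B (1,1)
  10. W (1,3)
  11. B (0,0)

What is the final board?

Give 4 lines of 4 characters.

Move 1: B@(2,3) -> caps B=0 W=0
Move 2: W@(1,0) -> caps B=0 W=0
Move 3: B@(1,2) -> caps B=0 W=0
Move 4: W@(0,1) -> caps B=0 W=0
Move 5: B@(0,2) -> caps B=0 W=0
Move 6: W@(0,3) -> caps B=0 W=0
Move 7: B@(2,2) -> caps B=0 W=0
Move 8: W@(2,0) -> caps B=0 W=0
Move 9: B@(1,1) -> caps B=0 W=0
Move 10: W@(1,3) -> caps B=0 W=0
Move 11: B@(0,0) -> caps B=1 W=0

Answer: B.B.
WBB.
W.BB
....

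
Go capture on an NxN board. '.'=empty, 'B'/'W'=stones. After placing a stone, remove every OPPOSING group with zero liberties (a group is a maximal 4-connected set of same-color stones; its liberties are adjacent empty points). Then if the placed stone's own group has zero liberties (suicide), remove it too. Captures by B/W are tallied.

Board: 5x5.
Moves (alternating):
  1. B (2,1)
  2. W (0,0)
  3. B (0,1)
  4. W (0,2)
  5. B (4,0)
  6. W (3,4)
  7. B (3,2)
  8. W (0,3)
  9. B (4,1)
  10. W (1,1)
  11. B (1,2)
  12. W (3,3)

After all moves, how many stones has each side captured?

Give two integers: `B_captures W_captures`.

Move 1: B@(2,1) -> caps B=0 W=0
Move 2: W@(0,0) -> caps B=0 W=0
Move 3: B@(0,1) -> caps B=0 W=0
Move 4: W@(0,2) -> caps B=0 W=0
Move 5: B@(4,0) -> caps B=0 W=0
Move 6: W@(3,4) -> caps B=0 W=0
Move 7: B@(3,2) -> caps B=0 W=0
Move 8: W@(0,3) -> caps B=0 W=0
Move 9: B@(4,1) -> caps B=0 W=0
Move 10: W@(1,1) -> caps B=0 W=1
Move 11: B@(1,2) -> caps B=0 W=1
Move 12: W@(3,3) -> caps B=0 W=1

Answer: 0 1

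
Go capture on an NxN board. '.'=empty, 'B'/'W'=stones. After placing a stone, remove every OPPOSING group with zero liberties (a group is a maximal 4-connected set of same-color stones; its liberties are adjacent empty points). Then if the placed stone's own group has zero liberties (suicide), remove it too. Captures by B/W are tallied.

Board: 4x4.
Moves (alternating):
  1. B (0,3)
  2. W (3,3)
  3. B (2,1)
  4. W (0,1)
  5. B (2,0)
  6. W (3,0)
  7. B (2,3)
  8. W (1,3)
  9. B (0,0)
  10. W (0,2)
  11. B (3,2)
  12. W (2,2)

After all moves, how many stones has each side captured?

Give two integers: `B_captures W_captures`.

Answer: 1 1

Derivation:
Move 1: B@(0,3) -> caps B=0 W=0
Move 2: W@(3,3) -> caps B=0 W=0
Move 3: B@(2,1) -> caps B=0 W=0
Move 4: W@(0,1) -> caps B=0 W=0
Move 5: B@(2,0) -> caps B=0 W=0
Move 6: W@(3,0) -> caps B=0 W=0
Move 7: B@(2,3) -> caps B=0 W=0
Move 8: W@(1,3) -> caps B=0 W=0
Move 9: B@(0,0) -> caps B=0 W=0
Move 10: W@(0,2) -> caps B=0 W=1
Move 11: B@(3,2) -> caps B=1 W=1
Move 12: W@(2,2) -> caps B=1 W=1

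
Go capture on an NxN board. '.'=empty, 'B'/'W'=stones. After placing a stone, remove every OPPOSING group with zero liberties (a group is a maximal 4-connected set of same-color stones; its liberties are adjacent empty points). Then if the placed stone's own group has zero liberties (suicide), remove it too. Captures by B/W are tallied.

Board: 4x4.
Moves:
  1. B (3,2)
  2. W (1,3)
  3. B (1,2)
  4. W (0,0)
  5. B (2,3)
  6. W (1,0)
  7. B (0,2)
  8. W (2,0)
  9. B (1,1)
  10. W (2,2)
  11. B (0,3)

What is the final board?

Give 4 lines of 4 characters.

Answer: W.BB
WBB.
W.WB
..B.

Derivation:
Move 1: B@(3,2) -> caps B=0 W=0
Move 2: W@(1,3) -> caps B=0 W=0
Move 3: B@(1,2) -> caps B=0 W=0
Move 4: W@(0,0) -> caps B=0 W=0
Move 5: B@(2,3) -> caps B=0 W=0
Move 6: W@(1,0) -> caps B=0 W=0
Move 7: B@(0,2) -> caps B=0 W=0
Move 8: W@(2,0) -> caps B=0 W=0
Move 9: B@(1,1) -> caps B=0 W=0
Move 10: W@(2,2) -> caps B=0 W=0
Move 11: B@(0,3) -> caps B=1 W=0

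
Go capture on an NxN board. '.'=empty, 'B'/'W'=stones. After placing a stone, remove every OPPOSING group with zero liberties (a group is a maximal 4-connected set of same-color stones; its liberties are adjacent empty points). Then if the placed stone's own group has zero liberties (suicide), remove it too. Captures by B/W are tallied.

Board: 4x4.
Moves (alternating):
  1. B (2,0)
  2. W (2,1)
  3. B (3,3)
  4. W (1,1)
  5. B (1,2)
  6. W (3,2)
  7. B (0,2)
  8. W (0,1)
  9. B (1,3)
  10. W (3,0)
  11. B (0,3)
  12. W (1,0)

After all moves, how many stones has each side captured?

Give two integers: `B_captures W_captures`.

Answer: 0 1

Derivation:
Move 1: B@(2,0) -> caps B=0 W=0
Move 2: W@(2,1) -> caps B=0 W=0
Move 3: B@(3,3) -> caps B=0 W=0
Move 4: W@(1,1) -> caps B=0 W=0
Move 5: B@(1,2) -> caps B=0 W=0
Move 6: W@(3,2) -> caps B=0 W=0
Move 7: B@(0,2) -> caps B=0 W=0
Move 8: W@(0,1) -> caps B=0 W=0
Move 9: B@(1,3) -> caps B=0 W=0
Move 10: W@(3,0) -> caps B=0 W=0
Move 11: B@(0,3) -> caps B=0 W=0
Move 12: W@(1,0) -> caps B=0 W=1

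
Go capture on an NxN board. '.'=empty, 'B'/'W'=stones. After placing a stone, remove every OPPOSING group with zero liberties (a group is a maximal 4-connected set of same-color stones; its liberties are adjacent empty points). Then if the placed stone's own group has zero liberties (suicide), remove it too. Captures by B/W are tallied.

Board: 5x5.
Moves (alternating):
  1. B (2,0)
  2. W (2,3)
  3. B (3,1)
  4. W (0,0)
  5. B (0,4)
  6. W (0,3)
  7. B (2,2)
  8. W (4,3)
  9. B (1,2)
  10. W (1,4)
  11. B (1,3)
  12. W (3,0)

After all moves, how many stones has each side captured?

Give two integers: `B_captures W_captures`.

Answer: 0 1

Derivation:
Move 1: B@(2,0) -> caps B=0 W=0
Move 2: W@(2,3) -> caps B=0 W=0
Move 3: B@(3,1) -> caps B=0 W=0
Move 4: W@(0,0) -> caps B=0 W=0
Move 5: B@(0,4) -> caps B=0 W=0
Move 6: W@(0,3) -> caps B=0 W=0
Move 7: B@(2,2) -> caps B=0 W=0
Move 8: W@(4,3) -> caps B=0 W=0
Move 9: B@(1,2) -> caps B=0 W=0
Move 10: W@(1,4) -> caps B=0 W=1
Move 11: B@(1,3) -> caps B=0 W=1
Move 12: W@(3,0) -> caps B=0 W=1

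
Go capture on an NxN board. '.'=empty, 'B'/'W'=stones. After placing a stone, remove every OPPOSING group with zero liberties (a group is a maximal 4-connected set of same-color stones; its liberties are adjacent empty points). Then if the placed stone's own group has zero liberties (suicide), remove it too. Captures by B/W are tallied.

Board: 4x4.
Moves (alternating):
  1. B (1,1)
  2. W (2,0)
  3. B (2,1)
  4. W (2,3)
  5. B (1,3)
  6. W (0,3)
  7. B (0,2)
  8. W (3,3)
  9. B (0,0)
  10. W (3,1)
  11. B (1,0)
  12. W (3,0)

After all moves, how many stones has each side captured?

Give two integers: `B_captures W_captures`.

Move 1: B@(1,1) -> caps B=0 W=0
Move 2: W@(2,0) -> caps B=0 W=0
Move 3: B@(2,1) -> caps B=0 W=0
Move 4: W@(2,3) -> caps B=0 W=0
Move 5: B@(1,3) -> caps B=0 W=0
Move 6: W@(0,3) -> caps B=0 W=0
Move 7: B@(0,2) -> caps B=1 W=0
Move 8: W@(3,3) -> caps B=1 W=0
Move 9: B@(0,0) -> caps B=1 W=0
Move 10: W@(3,1) -> caps B=1 W=0
Move 11: B@(1,0) -> caps B=1 W=0
Move 12: W@(3,0) -> caps B=1 W=0

Answer: 1 0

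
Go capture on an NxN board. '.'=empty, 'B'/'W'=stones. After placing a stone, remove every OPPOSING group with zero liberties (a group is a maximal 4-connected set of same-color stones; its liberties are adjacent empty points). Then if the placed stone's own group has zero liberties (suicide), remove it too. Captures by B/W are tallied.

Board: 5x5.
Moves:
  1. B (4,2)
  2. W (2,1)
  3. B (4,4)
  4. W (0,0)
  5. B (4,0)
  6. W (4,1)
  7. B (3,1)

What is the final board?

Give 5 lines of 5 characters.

Move 1: B@(4,2) -> caps B=0 W=0
Move 2: W@(2,1) -> caps B=0 W=0
Move 3: B@(4,4) -> caps B=0 W=0
Move 4: W@(0,0) -> caps B=0 W=0
Move 5: B@(4,0) -> caps B=0 W=0
Move 6: W@(4,1) -> caps B=0 W=0
Move 7: B@(3,1) -> caps B=1 W=0

Answer: W....
.....
.W...
.B...
B.B.B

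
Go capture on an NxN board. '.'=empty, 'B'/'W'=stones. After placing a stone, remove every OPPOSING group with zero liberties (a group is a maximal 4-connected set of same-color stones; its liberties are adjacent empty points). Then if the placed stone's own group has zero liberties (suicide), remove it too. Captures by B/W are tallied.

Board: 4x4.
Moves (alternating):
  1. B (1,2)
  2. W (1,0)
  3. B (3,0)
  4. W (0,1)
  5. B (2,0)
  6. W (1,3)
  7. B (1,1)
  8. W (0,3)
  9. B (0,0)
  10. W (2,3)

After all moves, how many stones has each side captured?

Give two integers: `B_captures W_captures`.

Move 1: B@(1,2) -> caps B=0 W=0
Move 2: W@(1,0) -> caps B=0 W=0
Move 3: B@(3,0) -> caps B=0 W=0
Move 4: W@(0,1) -> caps B=0 W=0
Move 5: B@(2,0) -> caps B=0 W=0
Move 6: W@(1,3) -> caps B=0 W=0
Move 7: B@(1,1) -> caps B=0 W=0
Move 8: W@(0,3) -> caps B=0 W=0
Move 9: B@(0,0) -> caps B=1 W=0
Move 10: W@(2,3) -> caps B=1 W=0

Answer: 1 0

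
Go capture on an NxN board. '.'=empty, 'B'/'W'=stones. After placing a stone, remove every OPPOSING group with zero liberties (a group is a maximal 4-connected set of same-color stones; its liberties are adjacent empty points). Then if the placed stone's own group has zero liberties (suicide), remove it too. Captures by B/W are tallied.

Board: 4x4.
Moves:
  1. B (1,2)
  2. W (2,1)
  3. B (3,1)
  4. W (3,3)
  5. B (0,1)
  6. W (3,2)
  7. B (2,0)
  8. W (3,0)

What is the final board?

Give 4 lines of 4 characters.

Move 1: B@(1,2) -> caps B=0 W=0
Move 2: W@(2,1) -> caps B=0 W=0
Move 3: B@(3,1) -> caps B=0 W=0
Move 4: W@(3,3) -> caps B=0 W=0
Move 5: B@(0,1) -> caps B=0 W=0
Move 6: W@(3,2) -> caps B=0 W=0
Move 7: B@(2,0) -> caps B=0 W=0
Move 8: W@(3,0) -> caps B=0 W=1

Answer: .B..
..B.
BW..
W.WW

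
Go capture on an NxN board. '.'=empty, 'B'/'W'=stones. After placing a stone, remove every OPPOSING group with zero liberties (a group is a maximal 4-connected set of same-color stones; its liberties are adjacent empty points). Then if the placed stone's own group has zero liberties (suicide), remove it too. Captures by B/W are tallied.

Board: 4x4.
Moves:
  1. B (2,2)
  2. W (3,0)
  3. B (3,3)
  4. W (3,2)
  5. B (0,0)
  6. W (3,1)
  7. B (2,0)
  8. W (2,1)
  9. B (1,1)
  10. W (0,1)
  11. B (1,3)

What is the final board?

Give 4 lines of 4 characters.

Move 1: B@(2,2) -> caps B=0 W=0
Move 2: W@(3,0) -> caps B=0 W=0
Move 3: B@(3,3) -> caps B=0 W=0
Move 4: W@(3,2) -> caps B=0 W=0
Move 5: B@(0,0) -> caps B=0 W=0
Move 6: W@(3,1) -> caps B=0 W=0
Move 7: B@(2,0) -> caps B=0 W=0
Move 8: W@(2,1) -> caps B=0 W=0
Move 9: B@(1,1) -> caps B=4 W=0
Move 10: W@(0,1) -> caps B=4 W=0
Move 11: B@(1,3) -> caps B=4 W=0

Answer: BW..
.B.B
B.B.
...B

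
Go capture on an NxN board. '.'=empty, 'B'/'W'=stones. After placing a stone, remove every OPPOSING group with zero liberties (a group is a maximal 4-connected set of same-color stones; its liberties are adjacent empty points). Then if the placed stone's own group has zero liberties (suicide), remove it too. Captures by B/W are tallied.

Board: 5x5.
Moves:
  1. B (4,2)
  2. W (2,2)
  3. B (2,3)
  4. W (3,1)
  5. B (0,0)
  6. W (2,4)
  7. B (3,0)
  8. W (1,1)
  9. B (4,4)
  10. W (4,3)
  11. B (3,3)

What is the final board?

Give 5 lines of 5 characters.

Move 1: B@(4,2) -> caps B=0 W=0
Move 2: W@(2,2) -> caps B=0 W=0
Move 3: B@(2,3) -> caps B=0 W=0
Move 4: W@(3,1) -> caps B=0 W=0
Move 5: B@(0,0) -> caps B=0 W=0
Move 6: W@(2,4) -> caps B=0 W=0
Move 7: B@(3,0) -> caps B=0 W=0
Move 8: W@(1,1) -> caps B=0 W=0
Move 9: B@(4,4) -> caps B=0 W=0
Move 10: W@(4,3) -> caps B=0 W=0
Move 11: B@(3,3) -> caps B=1 W=0

Answer: B....
.W...
..WBW
BW.B.
..B.B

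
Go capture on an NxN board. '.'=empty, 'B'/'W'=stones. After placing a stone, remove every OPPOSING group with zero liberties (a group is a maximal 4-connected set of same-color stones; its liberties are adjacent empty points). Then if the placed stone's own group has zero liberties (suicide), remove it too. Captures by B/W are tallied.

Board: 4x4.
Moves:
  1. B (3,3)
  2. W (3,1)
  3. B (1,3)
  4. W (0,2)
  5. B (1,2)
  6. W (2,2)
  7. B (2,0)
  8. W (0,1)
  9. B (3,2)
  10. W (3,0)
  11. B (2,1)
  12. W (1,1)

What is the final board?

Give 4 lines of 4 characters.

Answer: .WW.
.WBB
BBW.
..BB

Derivation:
Move 1: B@(3,3) -> caps B=0 W=0
Move 2: W@(3,1) -> caps B=0 W=0
Move 3: B@(1,3) -> caps B=0 W=0
Move 4: W@(0,2) -> caps B=0 W=0
Move 5: B@(1,2) -> caps B=0 W=0
Move 6: W@(2,2) -> caps B=0 W=0
Move 7: B@(2,0) -> caps B=0 W=0
Move 8: W@(0,1) -> caps B=0 W=0
Move 9: B@(3,2) -> caps B=0 W=0
Move 10: W@(3,0) -> caps B=0 W=0
Move 11: B@(2,1) -> caps B=2 W=0
Move 12: W@(1,1) -> caps B=2 W=0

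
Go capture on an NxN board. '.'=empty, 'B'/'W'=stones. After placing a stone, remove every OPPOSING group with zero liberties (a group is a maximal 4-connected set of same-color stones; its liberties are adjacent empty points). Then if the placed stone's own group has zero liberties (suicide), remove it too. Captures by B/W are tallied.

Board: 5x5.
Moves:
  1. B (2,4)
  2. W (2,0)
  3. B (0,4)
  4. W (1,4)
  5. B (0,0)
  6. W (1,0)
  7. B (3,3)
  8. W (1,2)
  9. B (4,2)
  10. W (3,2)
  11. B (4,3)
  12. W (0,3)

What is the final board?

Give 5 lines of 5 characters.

Answer: B..W.
W.W.W
W...B
..WB.
..BB.

Derivation:
Move 1: B@(2,4) -> caps B=0 W=0
Move 2: W@(2,0) -> caps B=0 W=0
Move 3: B@(0,4) -> caps B=0 W=0
Move 4: W@(1,4) -> caps B=0 W=0
Move 5: B@(0,0) -> caps B=0 W=0
Move 6: W@(1,0) -> caps B=0 W=0
Move 7: B@(3,3) -> caps B=0 W=0
Move 8: W@(1,2) -> caps B=0 W=0
Move 9: B@(4,2) -> caps B=0 W=0
Move 10: W@(3,2) -> caps B=0 W=0
Move 11: B@(4,3) -> caps B=0 W=0
Move 12: W@(0,3) -> caps B=0 W=1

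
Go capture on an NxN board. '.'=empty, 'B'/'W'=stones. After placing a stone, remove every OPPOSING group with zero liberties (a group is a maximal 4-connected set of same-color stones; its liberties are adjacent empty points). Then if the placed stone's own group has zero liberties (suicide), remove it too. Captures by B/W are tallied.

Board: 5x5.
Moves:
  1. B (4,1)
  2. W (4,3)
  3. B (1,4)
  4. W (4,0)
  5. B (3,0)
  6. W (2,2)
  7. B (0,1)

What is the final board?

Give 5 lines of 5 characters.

Answer: .B...
....B
..W..
B....
.B.W.

Derivation:
Move 1: B@(4,1) -> caps B=0 W=0
Move 2: W@(4,3) -> caps B=0 W=0
Move 3: B@(1,4) -> caps B=0 W=0
Move 4: W@(4,0) -> caps B=0 W=0
Move 5: B@(3,0) -> caps B=1 W=0
Move 6: W@(2,2) -> caps B=1 W=0
Move 7: B@(0,1) -> caps B=1 W=0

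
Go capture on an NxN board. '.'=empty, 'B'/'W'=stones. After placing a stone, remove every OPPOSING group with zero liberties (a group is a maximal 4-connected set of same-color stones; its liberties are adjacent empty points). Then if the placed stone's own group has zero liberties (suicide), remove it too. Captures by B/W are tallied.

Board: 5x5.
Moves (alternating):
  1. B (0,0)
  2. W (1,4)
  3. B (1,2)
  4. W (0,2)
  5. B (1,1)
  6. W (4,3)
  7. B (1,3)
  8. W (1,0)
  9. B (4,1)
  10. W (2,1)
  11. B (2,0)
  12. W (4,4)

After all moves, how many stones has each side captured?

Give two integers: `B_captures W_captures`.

Answer: 1 0

Derivation:
Move 1: B@(0,0) -> caps B=0 W=0
Move 2: W@(1,4) -> caps B=0 W=0
Move 3: B@(1,2) -> caps B=0 W=0
Move 4: W@(0,2) -> caps B=0 W=0
Move 5: B@(1,1) -> caps B=0 W=0
Move 6: W@(4,3) -> caps B=0 W=0
Move 7: B@(1,3) -> caps B=0 W=0
Move 8: W@(1,0) -> caps B=0 W=0
Move 9: B@(4,1) -> caps B=0 W=0
Move 10: W@(2,1) -> caps B=0 W=0
Move 11: B@(2,0) -> caps B=1 W=0
Move 12: W@(4,4) -> caps B=1 W=0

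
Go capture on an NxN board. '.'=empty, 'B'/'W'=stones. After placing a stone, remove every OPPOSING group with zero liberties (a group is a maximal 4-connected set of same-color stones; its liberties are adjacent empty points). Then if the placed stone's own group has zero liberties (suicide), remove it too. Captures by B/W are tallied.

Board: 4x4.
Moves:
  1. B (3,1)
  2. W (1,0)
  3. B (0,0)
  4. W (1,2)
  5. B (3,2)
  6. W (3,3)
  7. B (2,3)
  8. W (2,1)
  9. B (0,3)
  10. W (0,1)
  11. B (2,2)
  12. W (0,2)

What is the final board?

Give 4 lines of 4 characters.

Move 1: B@(3,1) -> caps B=0 W=0
Move 2: W@(1,0) -> caps B=0 W=0
Move 3: B@(0,0) -> caps B=0 W=0
Move 4: W@(1,2) -> caps B=0 W=0
Move 5: B@(3,2) -> caps B=0 W=0
Move 6: W@(3,3) -> caps B=0 W=0
Move 7: B@(2,3) -> caps B=1 W=0
Move 8: W@(2,1) -> caps B=1 W=0
Move 9: B@(0,3) -> caps B=1 W=0
Move 10: W@(0,1) -> caps B=1 W=1
Move 11: B@(2,2) -> caps B=1 W=1
Move 12: W@(0,2) -> caps B=1 W=1

Answer: .WWB
W.W.
.WBB
.BB.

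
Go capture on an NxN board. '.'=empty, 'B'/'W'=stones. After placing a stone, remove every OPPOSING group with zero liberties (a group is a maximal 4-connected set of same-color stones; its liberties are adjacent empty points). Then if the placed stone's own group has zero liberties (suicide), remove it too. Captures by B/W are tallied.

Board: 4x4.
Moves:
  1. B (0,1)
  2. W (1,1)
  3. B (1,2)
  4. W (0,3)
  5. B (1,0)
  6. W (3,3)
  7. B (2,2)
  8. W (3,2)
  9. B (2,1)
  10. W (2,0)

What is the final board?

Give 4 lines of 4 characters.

Answer: .B.W
B.B.
WBB.
..WW

Derivation:
Move 1: B@(0,1) -> caps B=0 W=0
Move 2: W@(1,1) -> caps B=0 W=0
Move 3: B@(1,2) -> caps B=0 W=0
Move 4: W@(0,3) -> caps B=0 W=0
Move 5: B@(1,0) -> caps B=0 W=0
Move 6: W@(3,3) -> caps B=0 W=0
Move 7: B@(2,2) -> caps B=0 W=0
Move 8: W@(3,2) -> caps B=0 W=0
Move 9: B@(2,1) -> caps B=1 W=0
Move 10: W@(2,0) -> caps B=1 W=0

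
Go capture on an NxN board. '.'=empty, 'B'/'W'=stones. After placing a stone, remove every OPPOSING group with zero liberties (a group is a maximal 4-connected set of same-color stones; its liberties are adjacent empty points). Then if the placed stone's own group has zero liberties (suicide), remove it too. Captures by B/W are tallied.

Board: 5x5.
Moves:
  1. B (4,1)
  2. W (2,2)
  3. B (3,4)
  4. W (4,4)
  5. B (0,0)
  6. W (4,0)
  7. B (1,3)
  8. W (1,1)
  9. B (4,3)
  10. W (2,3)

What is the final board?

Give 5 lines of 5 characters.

Answer: B....
.W.B.
..WW.
....B
WB.B.

Derivation:
Move 1: B@(4,1) -> caps B=0 W=0
Move 2: W@(2,2) -> caps B=0 W=0
Move 3: B@(3,4) -> caps B=0 W=0
Move 4: W@(4,4) -> caps B=0 W=0
Move 5: B@(0,0) -> caps B=0 W=0
Move 6: W@(4,0) -> caps B=0 W=0
Move 7: B@(1,3) -> caps B=0 W=0
Move 8: W@(1,1) -> caps B=0 W=0
Move 9: B@(4,3) -> caps B=1 W=0
Move 10: W@(2,3) -> caps B=1 W=0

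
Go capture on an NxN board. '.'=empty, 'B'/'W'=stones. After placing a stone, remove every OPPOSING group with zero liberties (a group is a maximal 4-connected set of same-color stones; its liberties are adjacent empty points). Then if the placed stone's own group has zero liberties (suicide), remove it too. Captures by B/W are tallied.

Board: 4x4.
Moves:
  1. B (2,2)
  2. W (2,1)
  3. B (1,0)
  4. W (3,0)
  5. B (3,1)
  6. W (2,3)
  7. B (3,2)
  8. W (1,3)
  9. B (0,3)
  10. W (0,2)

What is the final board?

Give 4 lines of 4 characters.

Answer: ..W.
B..W
.WBW
WBB.

Derivation:
Move 1: B@(2,2) -> caps B=0 W=0
Move 2: W@(2,1) -> caps B=0 W=0
Move 3: B@(1,0) -> caps B=0 W=0
Move 4: W@(3,0) -> caps B=0 W=0
Move 5: B@(3,1) -> caps B=0 W=0
Move 6: W@(2,3) -> caps B=0 W=0
Move 7: B@(3,2) -> caps B=0 W=0
Move 8: W@(1,3) -> caps B=0 W=0
Move 9: B@(0,3) -> caps B=0 W=0
Move 10: W@(0,2) -> caps B=0 W=1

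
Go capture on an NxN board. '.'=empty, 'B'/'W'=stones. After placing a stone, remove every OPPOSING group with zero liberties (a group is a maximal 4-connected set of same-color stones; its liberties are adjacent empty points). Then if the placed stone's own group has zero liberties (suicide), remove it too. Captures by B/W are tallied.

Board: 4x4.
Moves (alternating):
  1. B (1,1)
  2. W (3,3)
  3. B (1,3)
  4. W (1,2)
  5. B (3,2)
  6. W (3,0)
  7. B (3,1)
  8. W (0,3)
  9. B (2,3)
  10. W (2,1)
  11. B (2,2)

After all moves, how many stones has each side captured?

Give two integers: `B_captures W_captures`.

Move 1: B@(1,1) -> caps B=0 W=0
Move 2: W@(3,3) -> caps B=0 W=0
Move 3: B@(1,3) -> caps B=0 W=0
Move 4: W@(1,2) -> caps B=0 W=0
Move 5: B@(3,2) -> caps B=0 W=0
Move 6: W@(3,0) -> caps B=0 W=0
Move 7: B@(3,1) -> caps B=0 W=0
Move 8: W@(0,3) -> caps B=0 W=0
Move 9: B@(2,3) -> caps B=1 W=0
Move 10: W@(2,1) -> caps B=1 W=0
Move 11: B@(2,2) -> caps B=1 W=0

Answer: 1 0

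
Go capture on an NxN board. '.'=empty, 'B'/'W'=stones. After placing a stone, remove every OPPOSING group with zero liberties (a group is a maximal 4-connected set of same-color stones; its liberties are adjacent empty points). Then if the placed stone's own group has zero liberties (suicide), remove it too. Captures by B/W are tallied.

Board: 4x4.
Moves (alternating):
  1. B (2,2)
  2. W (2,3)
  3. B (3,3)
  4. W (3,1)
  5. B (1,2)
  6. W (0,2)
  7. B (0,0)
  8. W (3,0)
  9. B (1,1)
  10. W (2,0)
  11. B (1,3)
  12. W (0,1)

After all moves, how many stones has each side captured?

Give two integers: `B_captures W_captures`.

Answer: 1 0

Derivation:
Move 1: B@(2,2) -> caps B=0 W=0
Move 2: W@(2,3) -> caps B=0 W=0
Move 3: B@(3,3) -> caps B=0 W=0
Move 4: W@(3,1) -> caps B=0 W=0
Move 5: B@(1,2) -> caps B=0 W=0
Move 6: W@(0,2) -> caps B=0 W=0
Move 7: B@(0,0) -> caps B=0 W=0
Move 8: W@(3,0) -> caps B=0 W=0
Move 9: B@(1,1) -> caps B=0 W=0
Move 10: W@(2,0) -> caps B=0 W=0
Move 11: B@(1,3) -> caps B=1 W=0
Move 12: W@(0,1) -> caps B=1 W=0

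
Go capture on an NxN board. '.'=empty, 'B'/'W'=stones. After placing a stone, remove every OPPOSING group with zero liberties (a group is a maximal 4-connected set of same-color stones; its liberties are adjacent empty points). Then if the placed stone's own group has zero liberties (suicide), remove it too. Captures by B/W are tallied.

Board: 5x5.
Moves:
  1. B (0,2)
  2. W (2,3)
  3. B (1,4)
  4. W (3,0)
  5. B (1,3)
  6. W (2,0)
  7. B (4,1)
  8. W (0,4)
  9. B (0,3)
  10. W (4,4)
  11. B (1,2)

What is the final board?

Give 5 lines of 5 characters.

Answer: ..BB.
..BBB
W..W.
W....
.B..W

Derivation:
Move 1: B@(0,2) -> caps B=0 W=0
Move 2: W@(2,3) -> caps B=0 W=0
Move 3: B@(1,4) -> caps B=0 W=0
Move 4: W@(3,0) -> caps B=0 W=0
Move 5: B@(1,3) -> caps B=0 W=0
Move 6: W@(2,0) -> caps B=0 W=0
Move 7: B@(4,1) -> caps B=0 W=0
Move 8: W@(0,4) -> caps B=0 W=0
Move 9: B@(0,3) -> caps B=1 W=0
Move 10: W@(4,4) -> caps B=1 W=0
Move 11: B@(1,2) -> caps B=1 W=0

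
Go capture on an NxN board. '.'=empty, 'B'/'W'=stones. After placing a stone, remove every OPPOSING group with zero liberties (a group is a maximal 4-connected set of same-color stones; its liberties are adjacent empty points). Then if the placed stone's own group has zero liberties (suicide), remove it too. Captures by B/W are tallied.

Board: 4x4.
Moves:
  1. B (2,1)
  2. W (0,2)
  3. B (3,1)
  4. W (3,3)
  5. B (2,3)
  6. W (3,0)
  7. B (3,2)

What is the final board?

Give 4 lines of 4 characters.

Move 1: B@(2,1) -> caps B=0 W=0
Move 2: W@(0,2) -> caps B=0 W=0
Move 3: B@(3,1) -> caps B=0 W=0
Move 4: W@(3,3) -> caps B=0 W=0
Move 5: B@(2,3) -> caps B=0 W=0
Move 6: W@(3,0) -> caps B=0 W=0
Move 7: B@(3,2) -> caps B=1 W=0

Answer: ..W.
....
.B.B
WBB.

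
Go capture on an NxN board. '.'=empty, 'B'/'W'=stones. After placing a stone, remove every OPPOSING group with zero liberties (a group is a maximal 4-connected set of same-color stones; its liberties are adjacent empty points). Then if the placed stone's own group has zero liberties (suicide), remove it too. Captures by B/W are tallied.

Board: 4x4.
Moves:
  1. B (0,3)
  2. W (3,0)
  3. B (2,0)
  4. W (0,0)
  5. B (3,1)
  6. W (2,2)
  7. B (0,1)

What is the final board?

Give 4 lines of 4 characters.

Answer: WB.B
....
B.W.
.B..

Derivation:
Move 1: B@(0,3) -> caps B=0 W=0
Move 2: W@(3,0) -> caps B=0 W=0
Move 3: B@(2,0) -> caps B=0 W=0
Move 4: W@(0,0) -> caps B=0 W=0
Move 5: B@(3,1) -> caps B=1 W=0
Move 6: W@(2,2) -> caps B=1 W=0
Move 7: B@(0,1) -> caps B=1 W=0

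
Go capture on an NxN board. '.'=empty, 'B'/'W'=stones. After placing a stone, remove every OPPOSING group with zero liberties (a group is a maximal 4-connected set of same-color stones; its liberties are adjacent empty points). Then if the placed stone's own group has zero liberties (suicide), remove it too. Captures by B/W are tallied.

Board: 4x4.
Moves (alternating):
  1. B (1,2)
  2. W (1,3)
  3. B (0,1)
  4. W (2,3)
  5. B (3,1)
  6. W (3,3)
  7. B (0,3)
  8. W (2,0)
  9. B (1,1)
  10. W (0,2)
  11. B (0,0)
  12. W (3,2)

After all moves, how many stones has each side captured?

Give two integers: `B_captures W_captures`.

Answer: 0 1

Derivation:
Move 1: B@(1,2) -> caps B=0 W=0
Move 2: W@(1,3) -> caps B=0 W=0
Move 3: B@(0,1) -> caps B=0 W=0
Move 4: W@(2,3) -> caps B=0 W=0
Move 5: B@(3,1) -> caps B=0 W=0
Move 6: W@(3,3) -> caps B=0 W=0
Move 7: B@(0,3) -> caps B=0 W=0
Move 8: W@(2,0) -> caps B=0 W=0
Move 9: B@(1,1) -> caps B=0 W=0
Move 10: W@(0,2) -> caps B=0 W=1
Move 11: B@(0,0) -> caps B=0 W=1
Move 12: W@(3,2) -> caps B=0 W=1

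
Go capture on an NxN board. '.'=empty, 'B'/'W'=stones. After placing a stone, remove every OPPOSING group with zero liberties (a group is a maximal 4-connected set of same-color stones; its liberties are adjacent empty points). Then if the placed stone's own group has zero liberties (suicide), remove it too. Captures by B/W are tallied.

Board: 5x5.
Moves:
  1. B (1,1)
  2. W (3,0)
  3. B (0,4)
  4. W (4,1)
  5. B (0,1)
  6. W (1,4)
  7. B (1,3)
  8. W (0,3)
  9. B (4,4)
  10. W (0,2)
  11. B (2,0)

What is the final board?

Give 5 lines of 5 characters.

Answer: .BWW.
.B.BW
B....
W....
.W..B

Derivation:
Move 1: B@(1,1) -> caps B=0 W=0
Move 2: W@(3,0) -> caps B=0 W=0
Move 3: B@(0,4) -> caps B=0 W=0
Move 4: W@(4,1) -> caps B=0 W=0
Move 5: B@(0,1) -> caps B=0 W=0
Move 6: W@(1,4) -> caps B=0 W=0
Move 7: B@(1,3) -> caps B=0 W=0
Move 8: W@(0,3) -> caps B=0 W=1
Move 9: B@(4,4) -> caps B=0 W=1
Move 10: W@(0,2) -> caps B=0 W=1
Move 11: B@(2,0) -> caps B=0 W=1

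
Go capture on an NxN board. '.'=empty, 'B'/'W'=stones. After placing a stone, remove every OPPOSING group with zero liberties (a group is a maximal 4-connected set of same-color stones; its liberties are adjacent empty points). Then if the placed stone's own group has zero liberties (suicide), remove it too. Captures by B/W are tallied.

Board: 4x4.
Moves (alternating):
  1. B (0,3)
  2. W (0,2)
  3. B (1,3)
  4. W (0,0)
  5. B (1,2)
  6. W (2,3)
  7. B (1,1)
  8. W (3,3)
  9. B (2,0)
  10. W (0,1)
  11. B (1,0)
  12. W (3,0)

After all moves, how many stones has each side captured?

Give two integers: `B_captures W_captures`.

Move 1: B@(0,3) -> caps B=0 W=0
Move 2: W@(0,2) -> caps B=0 W=0
Move 3: B@(1,3) -> caps B=0 W=0
Move 4: W@(0,0) -> caps B=0 W=0
Move 5: B@(1,2) -> caps B=0 W=0
Move 6: W@(2,3) -> caps B=0 W=0
Move 7: B@(1,1) -> caps B=0 W=0
Move 8: W@(3,3) -> caps B=0 W=0
Move 9: B@(2,0) -> caps B=0 W=0
Move 10: W@(0,1) -> caps B=0 W=0
Move 11: B@(1,0) -> caps B=3 W=0
Move 12: W@(3,0) -> caps B=3 W=0

Answer: 3 0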